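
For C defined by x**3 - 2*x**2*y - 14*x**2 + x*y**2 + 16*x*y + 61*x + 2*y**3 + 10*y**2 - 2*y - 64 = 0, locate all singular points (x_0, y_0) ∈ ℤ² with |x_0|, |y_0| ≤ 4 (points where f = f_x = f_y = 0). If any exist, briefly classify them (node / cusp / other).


Singular points: {(3, -2)}; classification: node.

Compute partial derivatives:
  f_x = 3*x**2 - 4*x*y - 28*x + y**2 + 16*y + 61.
  f_y = -2*x**2 + 2*x*y + 16*x + 6*y**2 + 20*y - 2.
Scan x_0 ∈ {−4, ..., 4}. For each x_0, f_y(x_0, y) is a polynomial in y; find its integer roots y ∈ {−4, ..., 4}, then test f_x and f at those candidates.
  x = -4: f_y(-4, y) = 6*y**2 + 12*y - 98; no integer root y with |y| ≤ 4.
  x = -3: f_y(-3, y) = 6*y**2 + 14*y - 68; no integer root y with |y| ≤ 4.
  x = -2: f_y(-2, y) = 6*y**2 + 16*y - 42; no integer root y with |y| ≤ 4.
  x = -1: f_y(-1, y) = 6*y**2 + 18*y - 20; no integer root y with |y| ≤ 4.
  x = 0: f_y(0, y) = 6*y**2 + 20*y - 2; no integer root y with |y| ≤ 4.
  x = 1: f_y(1, y) = 6*y**2 + 22*y + 12; vanishes at y ∈ {-3}. (1, -3): f_x = 9 ≠ 0.
  x = 2: f_y(2, y) = 6*y**2 + 24*y + 22; no integer root y with |y| ≤ 4.
  x = 3: f_y(3, y) = 6*y**2 + 26*y + 28; vanishes at y ∈ {-2}. (3, -2): f_x = 0, f = 0 — SINGULAR.
  x = 4: f_y(4, y) = 6*y**2 + 28*y + 30; vanishes at y ∈ {-3}. (4, -3): f_x = 6 ≠ 0.
Only singular point on the grid: (3, -2).
Classify: substitute x = 3 + u, y = -2 + v and expand: f = u**3 - 2*u**2*v - u**2 + u*v**2 + 2*v**3 + v**2.
No constant or linear terms (consistent with a singular point). Quadratic part: -u**2 + v**2. Cubic part: u**3 - 2*u**2*v + u*v**2 + 2*v**3.
The quadratic part v**2 - u**2 = (v − u)(v + u) splits into two distinct linear factors, so there are two distinct tangent lines y − -2 = ±(x − 3) — this is a node (ordinary double point).
Classification: node.


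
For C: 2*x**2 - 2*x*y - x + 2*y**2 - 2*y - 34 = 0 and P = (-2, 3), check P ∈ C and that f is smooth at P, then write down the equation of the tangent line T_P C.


Tangent line at P: -15*x + 14*y - 72 = 0.

Step 1: f(-2, 3) = 0, so P lies on C.
Step 2: partial derivatives
  f_x(x, y) = 4*x - 2*y - 1, f_y(x, y) = -2*x + 4*y - 2.
  f_x(P) = -15, f_y(P) = 14 (gradient nonzero, so P is smooth).
Step 3: tangent line at P: -15·(x − -2) + 14·(y − 3) = 0.
Expanding: -15*x + 14*y - 72 = 0.


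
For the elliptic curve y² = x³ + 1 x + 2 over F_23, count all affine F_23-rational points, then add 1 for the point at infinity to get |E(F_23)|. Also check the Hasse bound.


Affine points = {(0, 5), (0, 18), (1, 2), (1, 21), (2, 9), (2, 14), (3, 3), (3, 20), (4, 1), (4, 22), (8, 4), (8, 19), (9, 2), (9, 21), (10, 0), (13, 2), (13, 21), (14, 0), (19, 7), (19, 16), (20, 8), (20, 15), (22, 0)}; affine count = 23; |E(F_23)| = 24.

Discriminant check: Δ ∝ 4a³ + 27b² = 4·1³ + 27·2² = 4·1 + 27·4 ≡ 20 (mod 23). Nonzero ⇒ E is nonsingular.
For each x ∈ F_23, compute rhs = x³ + 1·x + 2 mod 23, then count y ∈ F_23 with y² ≡ rhs.
  x = 0: rhs = 2, matching y values: 5, 18 (2 points).
  x = 1: rhs = 4, matching y values: 2, 21 (2 points).
  x = 2: rhs = 12, matching y values: 9, 14 (2 points).
  x = 3: rhs = 9, matching y values: 3, 20 (2 points).
  x = 4: rhs = 1, matching y values: 1, 22 (2 points).
  x = 5: rhs = 17, matching y values: none (0 points).
  x = 6: rhs = 17, matching y values: none (0 points).
  x = 7: rhs = 7, matching y values: none (0 points).
  x = 8: rhs = 16, matching y values: 4, 19 (2 points).
  x = 9: rhs = 4, matching y values: 2, 21 (2 points).
  x = 10: rhs = 0, matching y values: 0 (1 points).
  x = 11: rhs = 10, matching y values: none (0 points).
  x = 12: rhs = 17, matching y values: none (0 points).
  x = 13: rhs = 4, matching y values: 2, 21 (2 points).
  x = 14: rhs = 0, matching y values: 0 (1 points).
  x = 15: rhs = 11, matching y values: none (0 points).
  x = 16: rhs = 20, matching y values: none (0 points).
  x = 17: rhs = 10, matching y values: none (0 points).
  x = 18: rhs = 10, matching y values: none (0 points).
  x = 19: rhs = 3, matching y values: 7, 16 (2 points).
  x = 20: rhs = 18, matching y values: 8, 15 (2 points).
  x = 21: rhs = 15, matching y values: none (0 points).
  x = 22: rhs = 0, matching y values: 0 (1 points).
Total affine count: 23.
Full point count |E(F_23)| = 23 + 1 = 24.
Hasse bound: |24 − (23+1)| = |0| = 0 ≤ 2√23 ≈ 9.5917 ✓.


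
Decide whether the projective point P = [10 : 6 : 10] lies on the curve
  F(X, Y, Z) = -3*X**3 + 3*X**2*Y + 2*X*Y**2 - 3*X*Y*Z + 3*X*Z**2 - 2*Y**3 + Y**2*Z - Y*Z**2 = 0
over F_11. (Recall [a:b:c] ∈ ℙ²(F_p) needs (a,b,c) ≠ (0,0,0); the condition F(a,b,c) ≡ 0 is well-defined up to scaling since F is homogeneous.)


F(10,6,10) ≡ 4 (mod 11); P is NOT on the curve.

Evaluate F(10, 6, 10) term-by-term (mod 11).
  -3*X**3 ↦ -3·1000·1·1 = -3000
  3*X**2*Y ↦ 3·100·6·1 = 1800
  2*X*Y**2 ↦ 2·10·36·1 = 720
  -3*X*Y*Z ↦ -3·10·6·10 = -1800
  3*X*Z**2 ↦ 3·10·1·100 = 3000
  -2*Y**3 ↦ -2·1·216·1 = -432
  Y**2*Z ↦ 1·1·36·10 = 360
  -Y*Z**2 ↦ -1·1·6·100 = -600
Sum: F(10, 6, 10) = (-3000) + (1800) + (720) + (-1800) + (3000) + (-432) + (360) + (-600) = 48.
Reducing mod 11: 48 ≡ 4 (mod 11).
Since F(a, b, c) ≡ 4 ≠ 0 (mod 11), P does NOT lie on the curve.


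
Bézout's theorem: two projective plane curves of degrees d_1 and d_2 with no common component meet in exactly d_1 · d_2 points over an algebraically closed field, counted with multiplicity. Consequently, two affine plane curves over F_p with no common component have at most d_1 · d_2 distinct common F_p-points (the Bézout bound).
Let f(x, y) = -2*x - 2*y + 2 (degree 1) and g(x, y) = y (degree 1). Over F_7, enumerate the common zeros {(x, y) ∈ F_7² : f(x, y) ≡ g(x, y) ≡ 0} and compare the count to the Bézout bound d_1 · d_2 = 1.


Common zeros: {(1, 0)}; count = 1; Bézout bound = 1.

deg(f) = 1, deg(g) = 1, so Bézout bound = 1.
Scan x ∈ F_7. For each x, list the y ∈ F_7 with f(x, y) ≡ 0 and those with g(x, y) ≡ 0 (mod 7); the common zeros in that column are the intersection.
  x = 0: f ≡ 0 at y ∈ {1}; g ≡ 0 at y ∈ {0}; common: ∅.
  x = 1: f ≡ 0 at y ∈ {0}; g ≡ 0 at y ∈ {0}; common: {0}.
  x = 2: f ≡ 0 at y ∈ {6}; g ≡ 0 at y ∈ {0}; common: ∅.
  x = 3: f ≡ 0 at y ∈ {5}; g ≡ 0 at y ∈ {0}; common: ∅.
  x = 4: f ≡ 0 at y ∈ {4}; g ≡ 0 at y ∈ {0}; common: ∅.
  x = 5: f ≡ 0 at y ∈ {3}; g ≡ 0 at y ∈ {0}; common: ∅.
  x = 6: f ≡ 0 at y ∈ {2}; g ≡ 0 at y ∈ {0}; common: ∅.
Collecting: common zeros = {(1, 0)}, so the count is 1.
Comparison with the Bézout bound: 1 ≤ 1 = deg(f)·deg(g), as expected for curves with no common component (the bound is attained).


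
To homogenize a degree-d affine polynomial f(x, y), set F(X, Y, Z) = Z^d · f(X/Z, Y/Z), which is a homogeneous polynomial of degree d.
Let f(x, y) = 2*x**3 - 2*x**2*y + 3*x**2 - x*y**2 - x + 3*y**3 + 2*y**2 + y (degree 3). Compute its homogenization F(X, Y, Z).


F(X, Y, Z) = 2*X**3 - 2*X**2*Y + 3*X**2*Z - X*Y**2 - X*Z**2 + 3*Y**3 + 2*Y**2*Z + Y*Z**2

deg(f) = 3.
Substitute x = X/Z, y = Y/Z into f, then multiply by Z^3.
  monomial 2·x^3·y^0 ↦ 2·X^3·Y^0·Z^0.
  monomial -2·x^2·y^1 ↦ -2·X^2·Y^1·Z^0.
  monomial 3·x^2·y^0 ↦ 3·X^2·Y^0·Z^1.
  monomial -1·x^1·y^2 ↦ -1·X^1·Y^2·Z^0.
  monomial -1·x^1·y^0 ↦ -1·X^1·Y^0·Z^2.
  monomial 3·x^0·y^3 ↦ 3·X^0·Y^3·Z^0.
  monomial 2·x^0·y^2 ↦ 2·X^0·Y^2·Z^1.
  monomial 1·x^0·y^1 ↦ 1·X^0·Y^1·Z^2.
Collecting: F(X, Y, Z) = 2*X**3 - 2*X**2*Y + 3*X**2*Z - X*Y**2 - X*Z**2 + 3*Y**3 + 2*Y**2*Z + Y*Z**2.


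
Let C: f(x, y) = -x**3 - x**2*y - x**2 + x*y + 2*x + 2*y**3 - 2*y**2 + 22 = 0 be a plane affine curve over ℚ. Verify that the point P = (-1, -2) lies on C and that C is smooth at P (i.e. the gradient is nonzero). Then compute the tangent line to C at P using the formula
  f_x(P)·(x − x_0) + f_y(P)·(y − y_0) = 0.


Tangent line at P: -5*x + 30*y + 55 = 0.

Step 1: f(-1, -2) = 0, so P lies on C.
Step 2: partial derivatives
  f_x(x, y) = -3*x**2 - 2*x*y - 2*x + y + 2, f_y(x, y) = -x**2 + x + 6*y**2 - 4*y.
  f_x(P) = -5, f_y(P) = 30 (gradient nonzero, so P is smooth).
Step 3: tangent line at P: -5·(x − -1) + 30·(y − -2) = 0.
Expanding: -5*x + 30*y + 55 = 0.


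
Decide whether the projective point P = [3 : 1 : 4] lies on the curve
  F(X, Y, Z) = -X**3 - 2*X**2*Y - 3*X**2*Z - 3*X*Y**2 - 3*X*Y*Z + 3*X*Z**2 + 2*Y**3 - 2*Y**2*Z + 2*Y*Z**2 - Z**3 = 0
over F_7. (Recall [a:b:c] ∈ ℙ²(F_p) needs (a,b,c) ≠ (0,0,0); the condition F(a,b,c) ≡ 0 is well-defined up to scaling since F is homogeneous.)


F(3,1,4) ≡ 6 (mod 7); P is NOT on the curve.

Evaluate F(3, 1, 4) term-by-term (mod 7).
  -X**3 ↦ -1·27·1·1 = -27
  -2*X**2*Y ↦ -2·9·1·1 = -18
  -3*X**2*Z ↦ -3·9·1·4 = -108
  -3*X*Y**2 ↦ -3·3·1·1 = -9
  -3*X*Y*Z ↦ -3·3·1·4 = -36
  3*X*Z**2 ↦ 3·3·1·16 = 144
  2*Y**3 ↦ 2·1·1·1 = 2
  -2*Y**2*Z ↦ -2·1·1·4 = -8
  2*Y*Z**2 ↦ 2·1·1·16 = 32
  -Z**3 ↦ -1·1·1·64 = -64
Sum: F(3, 1, 4) = (-27) + (-18) + (-108) + (-9) + (-36) + (144) + (2) + (-8) + (32) + (-64) = -92.
Reducing mod 7: -92 ≡ 6 (mod 7).
Since F(a, b, c) ≡ 6 ≠ 0 (mod 7), P does NOT lie on the curve.


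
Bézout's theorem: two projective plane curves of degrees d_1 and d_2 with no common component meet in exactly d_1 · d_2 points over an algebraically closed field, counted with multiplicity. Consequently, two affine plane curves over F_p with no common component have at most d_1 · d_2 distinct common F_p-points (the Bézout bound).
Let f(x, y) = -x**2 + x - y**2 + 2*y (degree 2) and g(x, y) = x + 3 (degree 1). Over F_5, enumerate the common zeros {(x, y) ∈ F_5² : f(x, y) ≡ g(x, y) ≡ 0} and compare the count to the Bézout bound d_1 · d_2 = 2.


Common zeros: {(2, 3), (2, 4)}; count = 2; Bézout bound = 2.

deg(f) = 2, deg(g) = 1, so Bézout bound = 2.
Scan x ∈ F_5. For each x, list the y ∈ F_5 with f(x, y) ≡ 0 and those with g(x, y) ≡ 0 (mod 5); the common zeros in that column are the intersection.
  x = 0: f ≡ 0 at y ∈ {0, 2}; g ≡ 0 at y ∈ ∅; common: ∅.
  x = 1: f ≡ 0 at y ∈ {0, 2}; g ≡ 0 at y ∈ ∅; common: ∅.
  x = 2: f ≡ 0 at y ∈ {3, 4}; g ≡ 0 at y ∈ {0, 1, 2, 3, 4}; common: {3, 4}.
  x = 3: f ≡ 0 at y ∈ {1}; g ≡ 0 at y ∈ ∅; common: ∅.
  x = 4: f ≡ 0 at y ∈ {3, 4}; g ≡ 0 at y ∈ ∅; common: ∅.
Collecting: common zeros = {(2, 3), (2, 4)}, so the count is 2.
Comparison with the Bézout bound: 2 ≤ 2 = deg(f)·deg(g), as expected for curves with no common component (the bound is attained).


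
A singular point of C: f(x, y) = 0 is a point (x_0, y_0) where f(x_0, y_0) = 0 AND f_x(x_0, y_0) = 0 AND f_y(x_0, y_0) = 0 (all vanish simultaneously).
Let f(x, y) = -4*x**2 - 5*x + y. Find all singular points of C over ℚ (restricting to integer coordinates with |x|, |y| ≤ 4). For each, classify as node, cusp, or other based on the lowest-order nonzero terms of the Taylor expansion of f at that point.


No singular points in the scanned grid; C is smooth there.

Compute partial derivatives:
  f_x = -8*x - 5.
  f_y = 1.
f_y = 1 is a nonzero constant, so f_y never vanishes: no point (x, y) can satisfy f = f_x = f_y = 0. In particular no (x, y) ∈ {−4, ..., 4}² is singular; the curve is smooth.


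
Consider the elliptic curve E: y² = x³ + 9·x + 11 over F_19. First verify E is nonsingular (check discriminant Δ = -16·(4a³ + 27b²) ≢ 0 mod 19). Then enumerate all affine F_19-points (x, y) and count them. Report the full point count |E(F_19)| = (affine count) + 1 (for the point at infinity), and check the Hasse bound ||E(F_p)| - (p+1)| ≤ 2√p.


Affine points = {(0, 7), (0, 12), (4, 4), (4, 15), (8, 5), (8, 14), (9, 2), (9, 17), (11, 4), (11, 15), (12, 2), (12, 17), (13, 8), (13, 11), (15, 5), (15, 14), (17, 2), (17, 17), (18, 1), (18, 18)}; affine count = 20; |E(F_19)| = 21.

Discriminant check: Δ ∝ 4a³ + 27b² = 4·9³ + 27·11² = 4·729 + 27·121 ≡ 8 (mod 19). Nonzero ⇒ E is nonsingular.
For each x ∈ F_19, compute rhs = x³ + 9·x + 11 mod 19, then count y ∈ F_19 with y² ≡ rhs.
  x = 0: rhs = 11, matching y values: 7, 12 (2 points).
  x = 1: rhs = 2, matching y values: none (0 points).
  x = 2: rhs = 18, matching y values: none (0 points).
  x = 3: rhs = 8, matching y values: none (0 points).
  x = 4: rhs = 16, matching y values: 4, 15 (2 points).
  x = 5: rhs = 10, matching y values: none (0 points).
  x = 6: rhs = 15, matching y values: none (0 points).
  x = 7: rhs = 18, matching y values: none (0 points).
  x = 8: rhs = 6, matching y values: 5, 14 (2 points).
  x = 9: rhs = 4, matching y values: 2, 17 (2 points).
  x = 10: rhs = 18, matching y values: none (0 points).
  x = 11: rhs = 16, matching y values: 4, 15 (2 points).
  x = 12: rhs = 4, matching y values: 2, 17 (2 points).
  x = 13: rhs = 7, matching y values: 8, 11 (2 points).
  x = 14: rhs = 12, matching y values: none (0 points).
  x = 15: rhs = 6, matching y values: 5, 14 (2 points).
  x = 16: rhs = 14, matching y values: none (0 points).
  x = 17: rhs = 4, matching y values: 2, 17 (2 points).
  x = 18: rhs = 1, matching y values: 1, 18 (2 points).
Total affine count: 20.
Full point count |E(F_19)| = 20 + 1 = 21.
Hasse bound: |21 − (19+1)| = |1| = 1 ≤ 2√19 ≈ 8.7178 ✓.


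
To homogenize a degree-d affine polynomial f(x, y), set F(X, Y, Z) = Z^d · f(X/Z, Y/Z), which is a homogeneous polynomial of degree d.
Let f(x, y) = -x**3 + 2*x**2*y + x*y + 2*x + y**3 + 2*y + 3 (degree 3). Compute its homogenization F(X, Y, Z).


F(X, Y, Z) = -X**3 + 2*X**2*Y + X*Y*Z + 2*X*Z**2 + Y**3 + 2*Y*Z**2 + 3*Z**3

deg(f) = 3.
Substitute x = X/Z, y = Y/Z into f, then multiply by Z^3.
  monomial -1·x^3·y^0 ↦ -1·X^3·Y^0·Z^0.
  monomial 2·x^2·y^1 ↦ 2·X^2·Y^1·Z^0.
  monomial 1·x^1·y^1 ↦ 1·X^1·Y^1·Z^1.
  monomial 2·x^1·y^0 ↦ 2·X^1·Y^0·Z^2.
  monomial 1·x^0·y^3 ↦ 1·X^0·Y^3·Z^0.
  monomial 2·x^0·y^1 ↦ 2·X^0·Y^1·Z^2.
  monomial 3·x^0·y^0 ↦ 3·X^0·Y^0·Z^3.
Collecting: F(X, Y, Z) = -X**3 + 2*X**2*Y + X*Y*Z + 2*X*Z**2 + Y**3 + 2*Y*Z**2 + 3*Z**3.


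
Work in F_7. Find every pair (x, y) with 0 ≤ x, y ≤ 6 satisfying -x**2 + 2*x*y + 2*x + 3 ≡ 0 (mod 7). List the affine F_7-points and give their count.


Affine F_7-points: {(1, 5), (2, 1), (3, 0), (4, 5), (5, 4), (6, 0)}; count = 6.

For each of the 49 pairs (x, y) ∈ F_7², evaluate f(x, y) mod 7. Record the zeros.
  x = 0: [0↦3, 1↦3, 2↦3, 3↦3, 4↦3, 5↦3, 6↦3]  zeros at y ∈ ∅
  x = 1: [0↦4, 1↦6, 2↦1, 3↦3, 4↦5, 5↦0, 6↦2]  zeros at y ∈ {5}
  x = 2: [0↦3, 1↦0, 2↦4, 3↦1, 4↦5, 5↦2, 6↦6]  zeros at y ∈ {1}
  x = 3: [0↦0, 1↦6, 2↦5, 3↦4, 4↦3, 5↦2, 6↦1]  zeros at y ∈ {0}
  x = 4: [0↦2, 1↦3, 2↦4, 3↦5, 4↦6, 5↦0, 6↦1]  zeros at y ∈ {5}
  x = 5: [0↦2, 1↦5, 2↦1, 3↦4, 4↦0, 5↦3, 6↦6]  zeros at y ∈ {4}
  x = 6: [0↦0, 1↦5, 2↦3, 3↦1, 4↦6, 5↦4, 6↦2]  zeros at y ∈ {0}
Collecting zeros: affine points = {(1, 5), (2, 1), (3, 0), (4, 5), (5, 4), (6, 0)}.
Total count |C(F_7)_aff| = 6.


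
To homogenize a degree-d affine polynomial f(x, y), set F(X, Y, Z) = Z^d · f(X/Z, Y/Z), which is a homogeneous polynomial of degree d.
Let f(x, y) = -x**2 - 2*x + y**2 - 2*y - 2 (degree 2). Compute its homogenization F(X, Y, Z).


F(X, Y, Z) = -X**2 - 2*X*Z + Y**2 - 2*Y*Z - 2*Z**2

deg(f) = 2.
Substitute x = X/Z, y = Y/Z into f, then multiply by Z^2.
  monomial -1·x^2·y^0 ↦ -1·X^2·Y^0·Z^0.
  monomial -2·x^1·y^0 ↦ -2·X^1·Y^0·Z^1.
  monomial 1·x^0·y^2 ↦ 1·X^0·Y^2·Z^0.
  monomial -2·x^0·y^1 ↦ -2·X^0·Y^1·Z^1.
  monomial -2·x^0·y^0 ↦ -2·X^0·Y^0·Z^2.
Collecting: F(X, Y, Z) = -X**2 - 2*X*Z + Y**2 - 2*Y*Z - 2*Z**2.


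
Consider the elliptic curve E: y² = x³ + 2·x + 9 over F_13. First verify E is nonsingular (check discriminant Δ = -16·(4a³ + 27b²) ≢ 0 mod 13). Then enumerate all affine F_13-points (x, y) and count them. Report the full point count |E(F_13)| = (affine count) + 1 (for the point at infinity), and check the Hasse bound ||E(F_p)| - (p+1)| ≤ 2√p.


Affine points = {(0, 3), (0, 10), (1, 5), (1, 8), (3, 4), (3, 9), (4, 4), (4, 9), (5, 1), (5, 12), (6, 4), (6, 9), (8, 2), (8, 11), (11, 6), (11, 7)}; affine count = 16; |E(F_13)| = 17.

Discriminant check: Δ ∝ 4a³ + 27b² = 4·2³ + 27·9² = 4·8 + 27·81 ≡ 9 (mod 13). Nonzero ⇒ E is nonsingular.
For each x ∈ F_13, compute rhs = x³ + 2·x + 9 mod 13, then count y ∈ F_13 with y² ≡ rhs.
  x = 0: rhs = 9, matching y values: 3, 10 (2 points).
  x = 1: rhs = 12, matching y values: 5, 8 (2 points).
  x = 2: rhs = 8, matching y values: none (0 points).
  x = 3: rhs = 3, matching y values: 4, 9 (2 points).
  x = 4: rhs = 3, matching y values: 4, 9 (2 points).
  x = 5: rhs = 1, matching y values: 1, 12 (2 points).
  x = 6: rhs = 3, matching y values: 4, 9 (2 points).
  x = 7: rhs = 2, matching y values: none (0 points).
  x = 8: rhs = 4, matching y values: 2, 11 (2 points).
  x = 9: rhs = 2, matching y values: none (0 points).
  x = 10: rhs = 2, matching y values: none (0 points).
  x = 11: rhs = 10, matching y values: 6, 7 (2 points).
  x = 12: rhs = 6, matching y values: none (0 points).
Total affine count: 16.
Full point count |E(F_13)| = 16 + 1 = 17.
Hasse bound: |17 − (13+1)| = |3| = 3 ≤ 2√13 ≈ 7.2111 ✓.


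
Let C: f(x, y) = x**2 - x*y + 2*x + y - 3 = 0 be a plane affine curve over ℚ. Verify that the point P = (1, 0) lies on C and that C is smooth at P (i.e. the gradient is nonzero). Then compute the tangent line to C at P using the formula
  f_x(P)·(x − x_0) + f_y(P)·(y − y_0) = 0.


Tangent line at P: 4*x - 4 = 0.

Step 1: f(1, 0) = 0, so P lies on C.
Step 2: partial derivatives
  f_x(x, y) = 2*x - y + 2, f_y(x, y) = 1 - x.
  f_x(P) = 4, f_y(P) = 0 (gradient nonzero, so P is smooth).
Step 3: tangent line at P: 4·(x − 1) + 0·(y − 0) = 0.
Expanding: 4*x - 4 = 0.


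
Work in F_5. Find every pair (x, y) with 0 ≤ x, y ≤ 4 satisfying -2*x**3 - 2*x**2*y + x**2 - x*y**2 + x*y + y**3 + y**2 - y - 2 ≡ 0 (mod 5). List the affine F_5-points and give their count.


Affine F_5-points: {(4, 1)}; count = 1.

For each of the 25 pairs (x, y) ∈ F_5², evaluate f(x, y) mod 5. Record the zeros.
  x = 0: [0↦3, 1↦4, 2↦3, 3↦1, 4↦4]  zeros at y ∈ ∅
  x = 1: [0↦2, 1↦1, 2↦1, 3↦3, 4↦3]  zeros at y ∈ ∅
  x = 2: [0↦1, 1↦4, 2↦1, 3↦3, 4↦1]  zeros at y ∈ ∅
  x = 3: [0↦3, 1↦1, 2↦1, 3↦4, 4↦1]  zeros at y ∈ ∅
  x = 4: [0↦1, 1↦0, 2↦4, 3↦4, 4↦1]  zeros at y ∈ {1}
Collecting zeros: affine points = {(4, 1)}.
Total count |C(F_5)_aff| = 1.


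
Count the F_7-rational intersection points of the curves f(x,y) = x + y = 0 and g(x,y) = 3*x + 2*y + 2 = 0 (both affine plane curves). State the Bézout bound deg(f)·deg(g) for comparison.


Common zeros: {(5, 2)}; count = 1; Bézout bound = 1.

deg(f) = 1, deg(g) = 1, so Bézout bound = 1.
Scan x ∈ F_7. For each x, list the y ∈ F_7 with f(x, y) ≡ 0 and those with g(x, y) ≡ 0 (mod 7); the common zeros in that column are the intersection.
  x = 0: f ≡ 0 at y ∈ {0}; g ≡ 0 at y ∈ {6}; common: ∅.
  x = 1: f ≡ 0 at y ∈ {6}; g ≡ 0 at y ∈ {1}; common: ∅.
  x = 2: f ≡ 0 at y ∈ {5}; g ≡ 0 at y ∈ {3}; common: ∅.
  x = 3: f ≡ 0 at y ∈ {4}; g ≡ 0 at y ∈ {5}; common: ∅.
  x = 4: f ≡ 0 at y ∈ {3}; g ≡ 0 at y ∈ {0}; common: ∅.
  x = 5: f ≡ 0 at y ∈ {2}; g ≡ 0 at y ∈ {2}; common: {2}.
  x = 6: f ≡ 0 at y ∈ {1}; g ≡ 0 at y ∈ {4}; common: ∅.
Collecting: common zeros = {(5, 2)}, so the count is 1.
Comparison with the Bézout bound: 1 ≤ 1 = deg(f)·deg(g), as expected for curves with no common component (the bound is attained).


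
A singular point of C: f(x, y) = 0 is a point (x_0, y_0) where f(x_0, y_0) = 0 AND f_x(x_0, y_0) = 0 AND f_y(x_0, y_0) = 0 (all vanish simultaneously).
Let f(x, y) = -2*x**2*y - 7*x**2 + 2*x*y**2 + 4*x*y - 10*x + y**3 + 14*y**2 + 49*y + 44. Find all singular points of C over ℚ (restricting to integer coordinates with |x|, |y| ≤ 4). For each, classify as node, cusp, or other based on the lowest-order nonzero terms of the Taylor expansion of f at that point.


Singular points: {(-2, -3)}; classification: node.

Compute partial derivatives:
  f_x = -4*x*y - 14*x + 2*y**2 + 4*y - 10.
  f_y = -2*x**2 + 4*x*y + 4*x + 3*y**2 + 28*y + 49.
Scan x_0 ∈ {−4, ..., 4}. For each x_0, f_y(x_0, y) is a polynomial in y; find its integer roots y ∈ {−4, ..., 4}, then test f_x and f at those candidates.
  x = -4: f_y(-4, y) = 3*y**2 + 12*y + 1; no integer root y with |y| ≤ 4.
  x = -3: f_y(-3, y) = 3*y**2 + 16*y + 19; no integer root y with |y| ≤ 4.
  x = -2: f_y(-2, y) = 3*y**2 + 20*y + 33; vanishes at y ∈ {-3}. (-2, -3): f_x = 0, f = 0 — SINGULAR.
  x = -1: f_y(-1, y) = 3*y**2 + 24*y + 43; no integer root y with |y| ≤ 4.
  x = 0: f_y(0, y) = 3*y**2 + 28*y + 49; no integer root y with |y| ≤ 4.
  x = 1: f_y(1, y) = 3*y**2 + 32*y + 51; no integer root y with |y| ≤ 4.
  x = 2: f_y(2, y) = 3*y**2 + 36*y + 49; no integer root y with |y| ≤ 4.
  x = 3: f_y(3, y) = 3*y**2 + 40*y + 43; no integer root y with |y| ≤ 4.
  x = 4: f_y(4, y) = 3*y**2 + 44*y + 33; no integer root y with |y| ≤ 4.
Only singular point on the grid: (-2, -3).
Classify: substitute x = -2 + u, y = -3 + v and expand: f = -2*u**2*v - u**2 + 2*u*v**2 + v**3 + v**2.
No constant or linear terms (consistent with a singular point). Quadratic part: -u**2 + v**2. Cubic part: -2*u**2*v + 2*u*v**2 + v**3.
The quadratic part v**2 - u**2 = (v − u)(v + u) splits into two distinct linear factors, so there are two distinct tangent lines y − -3 = ±(x − -2) — this is a node (ordinary double point).
Classification: node.


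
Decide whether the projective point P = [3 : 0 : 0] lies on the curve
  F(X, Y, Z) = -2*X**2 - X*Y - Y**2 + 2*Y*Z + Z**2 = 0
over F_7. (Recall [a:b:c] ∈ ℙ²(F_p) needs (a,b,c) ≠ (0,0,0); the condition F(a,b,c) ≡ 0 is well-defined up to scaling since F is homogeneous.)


F(3,0,0) ≡ 3 (mod 7); P is NOT on the curve.

Evaluate F(3, 0, 0) term-by-term (mod 7).
  -2*X**2 ↦ -2·9·1·1 = -18
  -X*Y ↦ -1·3·0·1 = 0
  -Y**2 ↦ -1·1·0·1 = 0
  2*Y*Z ↦ 2·1·0·0 = 0
  Z**2 ↦ 1·1·1·0 = 0
Sum: F(3, 0, 0) = (-18) + (0) + (0) + (0) + (0) = -18.
Reducing mod 7: -18 ≡ 3 (mod 7).
Since F(a, b, c) ≡ 3 ≠ 0 (mod 7), P does NOT lie on the curve.


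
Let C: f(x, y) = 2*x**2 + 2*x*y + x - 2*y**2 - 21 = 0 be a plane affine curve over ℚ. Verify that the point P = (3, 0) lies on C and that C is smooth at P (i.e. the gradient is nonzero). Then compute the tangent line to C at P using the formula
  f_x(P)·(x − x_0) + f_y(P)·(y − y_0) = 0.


Tangent line at P: 13*x + 6*y - 39 = 0.

Step 1: f(3, 0) = 0, so P lies on C.
Step 2: partial derivatives
  f_x(x, y) = 4*x + 2*y + 1, f_y(x, y) = 2*x - 4*y.
  f_x(P) = 13, f_y(P) = 6 (gradient nonzero, so P is smooth).
Step 3: tangent line at P: 13·(x − 3) + 6·(y − 0) = 0.
Expanding: 13*x + 6*y - 39 = 0.


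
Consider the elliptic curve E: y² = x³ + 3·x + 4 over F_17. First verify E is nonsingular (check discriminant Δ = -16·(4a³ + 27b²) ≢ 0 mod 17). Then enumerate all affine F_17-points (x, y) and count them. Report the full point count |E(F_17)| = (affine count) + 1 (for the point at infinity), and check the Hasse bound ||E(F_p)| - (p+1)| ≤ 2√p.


Affine points = {(0, 2), (0, 15), (1, 5), (1, 12), (2, 1), (2, 16), (5, 5), (5, 12), (6, 0), (8, 8), (8, 9), (11, 5), (11, 12), (12, 0), (13, 8), (13, 9), (14, 6), (14, 11), (16, 0)}; affine count = 19; |E(F_17)| = 20.

Discriminant check: Δ ∝ 4a³ + 27b² = 4·3³ + 27·4² = 4·27 + 27·16 ≡ 13 (mod 17). Nonzero ⇒ E is nonsingular.
For each x ∈ F_17, compute rhs = x³ + 3·x + 4 mod 17, then count y ∈ F_17 with y² ≡ rhs.
  x = 0: rhs = 4, matching y values: 2, 15 (2 points).
  x = 1: rhs = 8, matching y values: 5, 12 (2 points).
  x = 2: rhs = 1, matching y values: 1, 16 (2 points).
  x = 3: rhs = 6, matching y values: none (0 points).
  x = 4: rhs = 12, matching y values: none (0 points).
  x = 5: rhs = 8, matching y values: 5, 12 (2 points).
  x = 6: rhs = 0, matching y values: 0 (1 points).
  x = 7: rhs = 11, matching y values: none (0 points).
  x = 8: rhs = 13, matching y values: 8, 9 (2 points).
  x = 9: rhs = 12, matching y values: none (0 points).
  x = 10: rhs = 14, matching y values: none (0 points).
  x = 11: rhs = 8, matching y values: 5, 12 (2 points).
  x = 12: rhs = 0, matching y values: 0 (1 points).
  x = 13: rhs = 13, matching y values: 8, 9 (2 points).
  x = 14: rhs = 2, matching y values: 6, 11 (2 points).
  x = 15: rhs = 7, matching y values: none (0 points).
  x = 16: rhs = 0, matching y values: 0 (1 points).
Total affine count: 19.
Full point count |E(F_17)| = 19 + 1 = 20.
Hasse bound: |20 − (17+1)| = |2| = 2 ≤ 2√17 ≈ 8.2462 ✓.


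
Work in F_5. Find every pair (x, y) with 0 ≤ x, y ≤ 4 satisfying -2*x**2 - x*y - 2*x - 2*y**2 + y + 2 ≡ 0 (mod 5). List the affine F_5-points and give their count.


Affine F_5-points: {(1, 2), (1, 3), (2, 0), (2, 2), (4, 3)}; count = 5.

For each of the 25 pairs (x, y) ∈ F_5², evaluate f(x, y) mod 5. Record the zeros.
  x = 0: [0↦2, 1↦1, 2↦1, 3↦2, 4↦4]  zeros at y ∈ ∅
  x = 1: [0↦3, 1↦1, 2↦0, 3↦0, 4↦1]  zeros at y ∈ {2, 3}
  x = 2: [0↦0, 1↦2, 2↦0, 3↦4, 4↦4]  zeros at y ∈ {0, 2}
  x = 3: [0↦3, 1↦4, 2↦1, 3↦4, 4↦3]  zeros at y ∈ ∅
  x = 4: [0↦2, 1↦2, 2↦3, 3↦0, 4↦3]  zeros at y ∈ {3}
Collecting zeros: affine points = {(1, 2), (1, 3), (2, 0), (2, 2), (4, 3)}.
Total count |C(F_5)_aff| = 5.


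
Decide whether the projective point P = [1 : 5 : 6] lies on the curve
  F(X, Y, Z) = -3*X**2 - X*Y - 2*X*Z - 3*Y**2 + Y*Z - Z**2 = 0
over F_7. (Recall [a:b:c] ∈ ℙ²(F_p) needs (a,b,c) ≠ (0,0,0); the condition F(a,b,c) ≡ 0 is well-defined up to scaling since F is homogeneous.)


F(1,5,6) ≡ 4 (mod 7); P is NOT on the curve.

Evaluate F(1, 5, 6) term-by-term (mod 7).
  -3*X**2 ↦ -3·1·1·1 = -3
  -X*Y ↦ -1·1·5·1 = -5
  -2*X*Z ↦ -2·1·1·6 = -12
  -3*Y**2 ↦ -3·1·25·1 = -75
  Y*Z ↦ 1·1·5·6 = 30
  -Z**2 ↦ -1·1·1·36 = -36
Sum: F(1, 5, 6) = (-3) + (-5) + (-12) + (-75) + (30) + (-36) = -101.
Reducing mod 7: -101 ≡ 4 (mod 7).
Since F(a, b, c) ≡ 4 ≠ 0 (mod 7), P does NOT lie on the curve.


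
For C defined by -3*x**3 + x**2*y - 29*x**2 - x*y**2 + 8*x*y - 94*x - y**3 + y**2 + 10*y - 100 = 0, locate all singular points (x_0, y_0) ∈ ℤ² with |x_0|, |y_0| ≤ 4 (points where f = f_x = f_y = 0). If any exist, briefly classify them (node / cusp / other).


Singular points: {(-3, 1)}; classification: node.

Compute partial derivatives:
  f_x = -9*x**2 + 2*x*y - 58*x - y**2 + 8*y - 94.
  f_y = x**2 - 2*x*y + 8*x - 3*y**2 + 2*y + 10.
Scan x_0 ∈ {−4, ..., 4}. For each x_0, f_y(x_0, y) is a polynomial in y; find its integer roots y ∈ {−4, ..., 4}, then test f_x and f at those candidates.
  x = -4: f_y(-4, y) = -3*y**2 + 10*y - 6; no integer root y with |y| ≤ 4.
  x = -3: f_y(-3, y) = -3*y**2 + 8*y - 5; vanishes at y ∈ {1}. (-3, 1): f_x = 0, f = 0 — SINGULAR.
  x = -2: f_y(-2, y) = -3*y**2 + 6*y - 2; no integer root y with |y| ≤ 4.
  x = -1: f_y(-1, y) = -3*y**2 + 4*y + 3; no integer root y with |y| ≤ 4.
  x = 0: f_y(0, y) = -3*y**2 + 2*y + 10; no integer root y with |y| ≤ 4.
  x = 1: f_y(1, y) = 19 - 3*y**2; no integer root y with |y| ≤ 4.
  x = 2: f_y(2, y) = -3*y**2 - 2*y + 30; no integer root y with |y| ≤ 4.
  x = 3: f_y(3, y) = -3*y**2 - 4*y + 43; no integer root y with |y| ≤ 4.
  x = 4: f_y(4, y) = -3*y**2 - 6*y + 58; no integer root y with |y| ≤ 4.
Only singular point on the grid: (-3, 1).
Classify: substitute x = -3 + u, y = 1 + v and expand: f = -3*u**3 + u**2*v - u**2 - u*v**2 - v**3 + v**2.
No constant or linear terms (consistent with a singular point). Quadratic part: -u**2 + v**2. Cubic part: -3*u**3 + u**2*v - u*v**2 - v**3.
The quadratic part v**2 - u**2 = (v − u)(v + u) splits into two distinct linear factors, so there are two distinct tangent lines y − 1 = ±(x − -3) — this is a node (ordinary double point).
Classification: node.


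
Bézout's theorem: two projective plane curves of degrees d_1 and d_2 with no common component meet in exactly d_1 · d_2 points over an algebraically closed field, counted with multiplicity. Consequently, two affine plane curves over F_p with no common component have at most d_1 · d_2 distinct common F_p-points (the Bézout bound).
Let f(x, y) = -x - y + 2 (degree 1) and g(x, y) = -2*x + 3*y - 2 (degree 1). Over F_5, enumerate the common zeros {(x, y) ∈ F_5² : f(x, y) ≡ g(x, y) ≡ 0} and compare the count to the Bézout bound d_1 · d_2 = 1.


Common zeros: ∅; count = 0; Bézout bound = 1.

deg(f) = 1, deg(g) = 1, so Bézout bound = 1.
Scan x ∈ F_5. For each x, list the y ∈ F_5 with f(x, y) ≡ 0 and those with g(x, y) ≡ 0 (mod 5); the common zeros in that column are the intersection.
  x = 0: f ≡ 0 at y ∈ {2}; g ≡ 0 at y ∈ {4}; common: ∅.
  x = 1: f ≡ 0 at y ∈ {1}; g ≡ 0 at y ∈ {3}; common: ∅.
  x = 2: f ≡ 0 at y ∈ {0}; g ≡ 0 at y ∈ {2}; common: ∅.
  x = 3: f ≡ 0 at y ∈ {4}; g ≡ 0 at y ∈ {1}; common: ∅.
  x = 4: f ≡ 0 at y ∈ {3}; g ≡ 0 at y ∈ {0}; common: ∅.
Collecting: common zeros = ∅, so the count is 0.
Comparison with the Bézout bound: 0 ≤ 1 = deg(f)·deg(g), as expected for curves with no common component (the affine F_5-count falls short of the bound because intersections may lie at infinity, over extension fields, or carry multiplicity).


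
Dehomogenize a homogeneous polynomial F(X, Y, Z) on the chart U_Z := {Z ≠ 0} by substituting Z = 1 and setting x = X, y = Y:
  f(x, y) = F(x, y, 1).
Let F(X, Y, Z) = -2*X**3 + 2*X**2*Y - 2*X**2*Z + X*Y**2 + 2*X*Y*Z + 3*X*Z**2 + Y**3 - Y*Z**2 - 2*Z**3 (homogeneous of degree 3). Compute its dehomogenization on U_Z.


f(x, y) = -2*x**3 + 2*x**2*y - 2*x**2 + x*y**2 + 2*x*y + 3*x + y**3 - y - 2

On U_Z we set Z = 1. Each monomial c·X^i·Y^j·Z^k in F becomes c·x^i·y^j·1^k = c·x^i·y^j.
Substituting Z = 1: F(X, Y, 1) = -2*x**3 + 2*x**2*y - 2*x**2 + x*y**2 + 2*x*y + 3*x + y**3 - y - 2.
Note: deg(f) ≤ deg(F) = 3; strict inequality happens when F is divisible by Z (lost terms).


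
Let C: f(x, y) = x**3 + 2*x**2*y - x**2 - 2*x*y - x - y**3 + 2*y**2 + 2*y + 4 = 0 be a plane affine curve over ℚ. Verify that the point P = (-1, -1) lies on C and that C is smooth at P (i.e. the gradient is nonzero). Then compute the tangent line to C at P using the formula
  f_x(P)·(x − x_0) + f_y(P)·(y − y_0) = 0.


Tangent line at P: 10*x - y + 9 = 0.

Step 1: f(-1, -1) = 0, so P lies on C.
Step 2: partial derivatives
  f_x(x, y) = 3*x**2 + 4*x*y - 2*x - 2*y - 1, f_y(x, y) = 2*x**2 - 2*x - 3*y**2 + 4*y + 2.
  f_x(P) = 10, f_y(P) = -1 (gradient nonzero, so P is smooth).
Step 3: tangent line at P: 10·(x − -1) + -1·(y − -1) = 0.
Expanding: 10*x - y + 9 = 0.


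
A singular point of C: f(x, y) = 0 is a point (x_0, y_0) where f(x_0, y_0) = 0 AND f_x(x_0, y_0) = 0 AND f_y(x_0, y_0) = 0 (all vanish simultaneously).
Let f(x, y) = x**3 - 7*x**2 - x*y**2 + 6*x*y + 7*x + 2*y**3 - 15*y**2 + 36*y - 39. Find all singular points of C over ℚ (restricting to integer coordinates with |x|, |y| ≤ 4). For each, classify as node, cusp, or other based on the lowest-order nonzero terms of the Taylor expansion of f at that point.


Singular points: {(2, 3)}; classification: node.

Compute partial derivatives:
  f_x = 3*x**2 - 14*x - y**2 + 6*y + 7.
  f_y = -2*x*y + 6*x + 6*y**2 - 30*y + 36.
Scan x_0 ∈ {−4, ..., 4}. For each x_0, f_y(x_0, y) is a polynomial in y; find its integer roots y ∈ {−4, ..., 4}, then test f_x and f at those candidates.
  x = -4: f_y(-4, y) = 6*y**2 - 22*y + 12; vanishes at y ∈ {3}. (-4, 3): f_x = 120 ≠ 0.
  x = -3: f_y(-3, y) = 6*y**2 - 24*y + 18; vanishes at y ∈ {1, 3}. (-3, 1): f_x = 81 ≠ 0; (-3, 3): f_x = 85 ≠ 0.
  x = -2: f_y(-2, y) = 6*y**2 - 26*y + 24; vanishes at y ∈ {3}. (-2, 3): f_x = 56 ≠ 0.
  x = -1: f_y(-1, y) = 6*y**2 - 28*y + 30; vanishes at y ∈ {3}. (-1, 3): f_x = 33 ≠ 0.
  x = 0: f_y(0, y) = 6*y**2 - 30*y + 36; vanishes at y ∈ {2, 3}. (0, 2): f_x = 15 ≠ 0; (0, 3): f_x = 16 ≠ 0.
  x = 1: f_y(1, y) = 6*y**2 - 32*y + 42; vanishes at y ∈ {3}. (1, 3): f_x = 5 ≠ 0.
  x = 2: f_y(2, y) = 6*y**2 - 34*y + 48; vanishes at y ∈ {3}. (2, 3): f_x = 0, f = 0 — SINGULAR.
  x = 3: f_y(3, y) = 6*y**2 - 36*y + 54; vanishes at y ∈ {3}. (3, 3): f_x = 1 ≠ 0.
  x = 4: f_y(4, y) = 6*y**2 - 38*y + 60; vanishes at y ∈ {3}. (4, 3): f_x = 8 ≠ 0.
Only singular point on the grid: (2, 3).
Classify: substitute x = 2 + u, y = 3 + v and expand: f = u**3 - u**2 - u*v**2 + 2*v**3 + v**2.
No constant or linear terms (consistent with a singular point). Quadratic part: -u**2 + v**2. Cubic part: u**3 - u*v**2 + 2*v**3.
The quadratic part v**2 - u**2 = (v − u)(v + u) splits into two distinct linear factors, so there are two distinct tangent lines y − 3 = ±(x − 2) — this is a node (ordinary double point).
Classification: node.


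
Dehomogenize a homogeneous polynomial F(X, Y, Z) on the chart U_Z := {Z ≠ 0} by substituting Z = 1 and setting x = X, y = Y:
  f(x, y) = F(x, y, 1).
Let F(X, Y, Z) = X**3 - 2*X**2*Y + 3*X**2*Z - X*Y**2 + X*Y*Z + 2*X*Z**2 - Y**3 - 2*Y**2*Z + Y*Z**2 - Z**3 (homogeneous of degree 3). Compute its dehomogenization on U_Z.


f(x, y) = x**3 - 2*x**2*y + 3*x**2 - x*y**2 + x*y + 2*x - y**3 - 2*y**2 + y - 1

On U_Z we set Z = 1. Each monomial c·X^i·Y^j·Z^k in F becomes c·x^i·y^j·1^k = c·x^i·y^j.
Substituting Z = 1: F(X, Y, 1) = x**3 - 2*x**2*y + 3*x**2 - x*y**2 + x*y + 2*x - y**3 - 2*y**2 + y - 1.
Note: deg(f) ≤ deg(F) = 3; strict inequality happens when F is divisible by Z (lost terms).


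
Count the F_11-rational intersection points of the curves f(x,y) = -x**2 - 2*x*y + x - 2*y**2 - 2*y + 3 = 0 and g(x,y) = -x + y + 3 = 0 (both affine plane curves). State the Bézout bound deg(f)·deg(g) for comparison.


Common zeros: ∅; count = 0; Bézout bound = 2.

deg(f) = 2, deg(g) = 1, so Bézout bound = 2.
Scan x ∈ F_11. For each x, list the y ∈ F_11 with f(x, y) ≡ 0 and those with g(x, y) ≡ 0 (mod 11); the common zeros in that column are the intersection.
  x = 0: f ≡ 0 at y ∈ ∅; g ≡ 0 at y ∈ {8}; common: ∅.
  x = 1: f ≡ 0 at y ∈ ∅; g ≡ 0 at y ∈ {9}; common: ∅.
  x = 2: f ≡ 0 at y ∈ {4}; g ≡ 0 at y ∈ {10}; common: ∅.
  x = 3: f ≡ 0 at y ∈ ∅; g ≡ 0 at y ∈ {0}; common: ∅.
  x = 4: f ≡ 0 at y ∈ ∅; g ≡ 0 at y ∈ {1}; common: ∅.
  x = 5: f ≡ 0 at y ∈ ∅; g ≡ 0 at y ∈ {2}; common: ∅.
  x = 6: f ≡ 0 at y ∈ ∅; g ≡ 0 at y ∈ {3}; common: ∅.
  x = 7: f ≡ 0 at y ∈ ∅; g ≡ 0 at y ∈ {4}; common: ∅.
  x = 8: f ≡ 0 at y ∈ ∅; g ≡ 0 at y ∈ {5}; common: ∅.
  x = 9: f ≡ 0 at y ∈ ∅; g ≡ 0 at y ∈ {6}; common: ∅.
  x = 10: f ≡ 0 at y ∈ ∅; g ≡ 0 at y ∈ {7}; common: ∅.
Collecting: common zeros = ∅, so the count is 0.
Comparison with the Bézout bound: 0 ≤ 2 = deg(f)·deg(g), as expected for curves with no common component (the affine F_11-count falls short of the bound because intersections may lie at infinity, over extension fields, or carry multiplicity).


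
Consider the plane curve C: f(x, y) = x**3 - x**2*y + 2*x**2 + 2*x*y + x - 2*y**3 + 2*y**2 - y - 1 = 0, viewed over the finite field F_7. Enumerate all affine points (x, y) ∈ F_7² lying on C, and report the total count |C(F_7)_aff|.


Affine F_7-points: {(1, 6), (2, 2), (4, 6), (6, 3), (6, 6)}; count = 5.

For each of the 49 pairs (x, y) ∈ F_7², evaluate f(x, y) mod 7. Record the zeros.
  x = 0: [0↦6, 1↦5, 2↦3, 3↦2, 4↦4, 5↦4, 6↦4]  zeros at y ∈ ∅
  x = 1: [0↦3, 1↦3, 2↦2, 3↦2, 4↦5, 5↦6, 6↦0]  zeros at y ∈ {6}
  x = 2: [0↦3, 1↦2, 2↦0, 3↦6, 4↦1, 5↦1, 6↦1]  zeros at y ∈ {2}
  x = 3: [0↦5, 1↦1, 2↦3, 3↦6, 4↦5, 5↦2, 6↦6]  zeros at y ∈ ∅
  x = 4: [0↦1, 1↦6, 2↦3, 3↦1, 4↦2, 5↦1, 6↦0]  zeros at y ∈ {6}
  x = 5: [0↦4, 1↦2, 2↦6, 3↦4, 4↦5, 5↦4, 6↦3]  zeros at y ∈ ∅
  x = 6: [0↦6, 1↦2, 2↦4, 3↦0, 4↦6, 5↦3, 6↦0]  zeros at y ∈ {3, 6}
Collecting zeros: affine points = {(1, 6), (2, 2), (4, 6), (6, 3), (6, 6)}.
Total count |C(F_7)_aff| = 5.


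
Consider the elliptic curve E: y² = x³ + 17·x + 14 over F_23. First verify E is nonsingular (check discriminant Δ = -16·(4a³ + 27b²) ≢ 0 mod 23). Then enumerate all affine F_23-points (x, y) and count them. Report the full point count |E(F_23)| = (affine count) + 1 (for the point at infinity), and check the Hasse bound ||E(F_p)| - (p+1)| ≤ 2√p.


Affine points = {(1, 3), (1, 20), (3, 0), (4, 10), (4, 13), (7, 4), (7, 19), (8, 8), (8, 15), (14, 11), (14, 12), (16, 9), (16, 14), (17, 8), (17, 15), (21, 8), (21, 15)}; affine count = 17; |E(F_23)| = 18.

Discriminant check: Δ ∝ 4a³ + 27b² = 4·17³ + 27·14² = 4·4913 + 27·196 ≡ 12 (mod 23). Nonzero ⇒ E is nonsingular.
For each x ∈ F_23, compute rhs = x³ + 17·x + 14 mod 23, then count y ∈ F_23 with y² ≡ rhs.
  x = 0: rhs = 14, matching y values: none (0 points).
  x = 1: rhs = 9, matching y values: 3, 20 (2 points).
  x = 2: rhs = 10, matching y values: none (0 points).
  x = 3: rhs = 0, matching y values: 0 (1 points).
  x = 4: rhs = 8, matching y values: 10, 13 (2 points).
  x = 5: rhs = 17, matching y values: none (0 points).
  x = 6: rhs = 10, matching y values: none (0 points).
  x = 7: rhs = 16, matching y values: 4, 19 (2 points).
  x = 8: rhs = 18, matching y values: 8, 15 (2 points).
  x = 9: rhs = 22, matching y values: none (0 points).
  x = 10: rhs = 11, matching y values: none (0 points).
  x = 11: rhs = 14, matching y values: none (0 points).
  x = 12: rhs = 14, matching y values: none (0 points).
  x = 13: rhs = 17, matching y values: none (0 points).
  x = 14: rhs = 6, matching y values: 11, 12 (2 points).
  x = 15: rhs = 10, matching y values: none (0 points).
  x = 16: rhs = 12, matching y values: 9, 14 (2 points).
  x = 17: rhs = 18, matching y values: 8, 15 (2 points).
  x = 18: rhs = 11, matching y values: none (0 points).
  x = 19: rhs = 20, matching y values: none (0 points).
  x = 20: rhs = 5, matching y values: none (0 points).
  x = 21: rhs = 18, matching y values: 8, 15 (2 points).
  x = 22: rhs = 19, matching y values: none (0 points).
Total affine count: 17.
Full point count |E(F_23)| = 17 + 1 = 18.
Hasse bound: |18 − (23+1)| = |-6| = 6 ≤ 2√23 ≈ 9.5917 ✓.


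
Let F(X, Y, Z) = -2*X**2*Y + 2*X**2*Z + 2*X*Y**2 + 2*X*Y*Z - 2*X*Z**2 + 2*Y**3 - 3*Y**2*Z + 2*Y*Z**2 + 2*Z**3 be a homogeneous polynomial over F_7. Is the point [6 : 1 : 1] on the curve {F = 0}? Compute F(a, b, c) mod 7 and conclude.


F(6,1,1) ≡ 1 (mod 7); P is NOT on the curve.

Evaluate F(6, 1, 1) term-by-term (mod 7).
  -2*X**2*Y ↦ -2·36·1·1 = -72
  2*X**2*Z ↦ 2·36·1·1 = 72
  2*X*Y**2 ↦ 2·6·1·1 = 12
  2*X*Y*Z ↦ 2·6·1·1 = 12
  -2*X*Z**2 ↦ -2·6·1·1 = -12
  2*Y**3 ↦ 2·1·1·1 = 2
  -3*Y**2*Z ↦ -3·1·1·1 = -3
  2*Y*Z**2 ↦ 2·1·1·1 = 2
  2*Z**3 ↦ 2·1·1·1 = 2
Sum: F(6, 1, 1) = (-72) + (72) + (12) + (12) + (-12) + (2) + (-3) + (2) + (2) = 15.
Reducing mod 7: 15 ≡ 1 (mod 7).
Since F(a, b, c) ≡ 1 ≠ 0 (mod 7), P does NOT lie on the curve.


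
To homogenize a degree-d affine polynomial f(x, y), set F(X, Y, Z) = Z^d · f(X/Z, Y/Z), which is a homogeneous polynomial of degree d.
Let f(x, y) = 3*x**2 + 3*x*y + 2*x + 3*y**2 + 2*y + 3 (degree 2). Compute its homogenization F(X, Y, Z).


F(X, Y, Z) = 3*X**2 + 3*X*Y + 2*X*Z + 3*Y**2 + 2*Y*Z + 3*Z**2

deg(f) = 2.
Substitute x = X/Z, y = Y/Z into f, then multiply by Z^2.
  monomial 3·x^2·y^0 ↦ 3·X^2·Y^0·Z^0.
  monomial 3·x^1·y^1 ↦ 3·X^1·Y^1·Z^0.
  monomial 2·x^1·y^0 ↦ 2·X^1·Y^0·Z^1.
  monomial 3·x^0·y^2 ↦ 3·X^0·Y^2·Z^0.
  monomial 2·x^0·y^1 ↦ 2·X^0·Y^1·Z^1.
  monomial 3·x^0·y^0 ↦ 3·X^0·Y^0·Z^2.
Collecting: F(X, Y, Z) = 3*X**2 + 3*X*Y + 2*X*Z + 3*Y**2 + 2*Y*Z + 3*Z**2.


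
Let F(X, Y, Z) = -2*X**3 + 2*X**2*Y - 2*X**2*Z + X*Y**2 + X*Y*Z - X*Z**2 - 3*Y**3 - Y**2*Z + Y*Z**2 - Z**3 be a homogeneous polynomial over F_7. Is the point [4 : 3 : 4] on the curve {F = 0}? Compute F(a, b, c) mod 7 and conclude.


F(4,3,4) ≡ 0 (mod 7); P is on the curve.

Evaluate F(4, 3, 4) term-by-term (mod 7).
  -2*X**3 ↦ -2·64·1·1 = -128
  2*X**2*Y ↦ 2·16·3·1 = 96
  -2*X**2*Z ↦ -2·16·1·4 = -128
  X*Y**2 ↦ 1·4·9·1 = 36
  X*Y*Z ↦ 1·4·3·4 = 48
  -X*Z**2 ↦ -1·4·1·16 = -64
  -3*Y**3 ↦ -3·1·27·1 = -81
  -Y**2*Z ↦ -1·1·9·4 = -36
  Y*Z**2 ↦ 1·1·3·16 = 48
  -Z**3 ↦ -1·1·1·64 = -64
Sum: F(4, 3, 4) = (-128) + (96) + (-128) + (36) + (48) + (-64) + (-81) + (-36) + (48) + (-64) = -273.
Reducing mod 7: -273 ≡ 0 (mod 7).
Since F(a, b, c) ≡ 0 (mod 7), P lies on the curve.
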